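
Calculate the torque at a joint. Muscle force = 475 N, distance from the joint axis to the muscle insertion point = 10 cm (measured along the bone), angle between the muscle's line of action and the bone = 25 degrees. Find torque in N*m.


Torque = F * d * sin(theta)   (moment arm = d*sin(theta))
d = 10 cm = 0.1 m
Torque = 475 * 0.1 * sin(25)
Torque = 20.07 N*m


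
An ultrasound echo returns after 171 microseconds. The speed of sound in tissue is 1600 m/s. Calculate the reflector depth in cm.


depth = c * t / 2
t = 171 us = 1.7100e-04 s
depth = 1600 * 1.7100e-04 / 2
depth = 0.1368 m = 13.68 cm


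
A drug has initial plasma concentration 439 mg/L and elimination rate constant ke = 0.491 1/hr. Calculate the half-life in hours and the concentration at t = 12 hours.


t_half = ln(2) / ke = 0.693147 / 0.491 = 1.412 hr
C(t) = C0 * exp(-ke*t) = 439 * exp(-0.491*12)
C(12) = 1.212 mg/L


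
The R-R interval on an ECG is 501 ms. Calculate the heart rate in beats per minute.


HR = 60 / RR_interval(s)
RR = 501 ms = 0.501 s
HR = 60 / 0.501 = 119.8 bpm


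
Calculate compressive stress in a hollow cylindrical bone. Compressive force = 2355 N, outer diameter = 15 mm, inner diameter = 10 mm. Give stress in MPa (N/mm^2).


A = pi*(r_o^2 - r_i^2)
r_o = 7.5 mm, r_i = 5 mm
A = 98.1748 mm^2
sigma = F/A = 2355 / 98.1748
sigma = 23.99 MPa


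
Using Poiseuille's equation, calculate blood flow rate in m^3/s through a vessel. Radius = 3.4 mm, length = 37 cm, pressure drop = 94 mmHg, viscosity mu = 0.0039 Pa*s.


Q = pi*r^4*dP / (8*mu*L)
r = 0.0034 m, L = 0.37 m
dP = 94 mmHg = 12532.268 Pa
Q = 4.5576e-04 m^3/s


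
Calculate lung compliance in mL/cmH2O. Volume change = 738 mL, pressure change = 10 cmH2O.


C = dV / dP
C = 738 / 10
C = 73.8 mL/cmH2O


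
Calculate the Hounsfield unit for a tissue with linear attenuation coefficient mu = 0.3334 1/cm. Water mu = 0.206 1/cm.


HU = ((mu_tissue - mu_water) / mu_water) * 1000
HU = ((0.3334 - 0.206) / 0.206) * 1000
HU = 618.4


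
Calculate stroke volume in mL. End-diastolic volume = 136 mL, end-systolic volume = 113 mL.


SV = EDV - ESV
SV = 136 - 113
SV = 23 mL


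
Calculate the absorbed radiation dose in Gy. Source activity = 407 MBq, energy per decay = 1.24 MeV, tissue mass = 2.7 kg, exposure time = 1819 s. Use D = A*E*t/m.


A = 407 MBq = 4.0700e+08 Bq
E = 1.24 MeV = 1.98648e-13 J
D = A*E*t/m = 4.0700e+08*1.98648e-13*1819/2.7
D = 0.05447 Gy


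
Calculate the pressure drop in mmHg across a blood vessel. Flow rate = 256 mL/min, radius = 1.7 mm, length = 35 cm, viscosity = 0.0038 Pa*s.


dP = 8*mu*L*Q / (pi*r^4)
Q = 256 mL/min = 4.26667e-06 m^3/s
dP = 1730.16 Pa = 1730.16 / 133.322 mmHg = 12.98 mmHg


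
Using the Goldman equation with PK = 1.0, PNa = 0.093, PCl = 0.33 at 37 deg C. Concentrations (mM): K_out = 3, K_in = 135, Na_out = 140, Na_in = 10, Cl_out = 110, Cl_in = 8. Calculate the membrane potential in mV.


Vm = (RT/F)*ln((PK*Ko + PNa*Nao + PCl*Cli)/(PK*Ki + PNa*Nai + PCl*Clo))
Numer = 18.66, Denom = 172.23
Vm = -59.4 mV


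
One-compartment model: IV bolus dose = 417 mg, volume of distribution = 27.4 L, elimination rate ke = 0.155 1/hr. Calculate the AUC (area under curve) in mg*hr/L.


C0 = Dose/Vd = 417/27.4 = 15.219 mg/L
AUC = C0/ke = 15.219/0.155
AUC = 98.19 mg*hr/L


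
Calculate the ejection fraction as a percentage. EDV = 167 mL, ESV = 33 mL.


SV = EDV - ESV = 167 - 33 = 134 mL
EF = SV/EDV * 100 = 134/167 * 100
EF = 80.24%


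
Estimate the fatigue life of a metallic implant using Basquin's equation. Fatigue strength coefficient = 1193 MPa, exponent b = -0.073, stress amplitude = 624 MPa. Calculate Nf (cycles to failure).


sigma_a = sigma_f' * (2Nf)^b
2Nf = (sigma_a/sigma_f')^(1/b)
2Nf = (624/1193)^(1/-0.073)
2Nf = 7170.6685
Nf = 3585


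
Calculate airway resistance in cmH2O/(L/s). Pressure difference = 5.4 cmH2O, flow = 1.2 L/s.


R = dP / flow
R = 5.4 / 1.2
R = 4.5 cmH2O/(L/s)


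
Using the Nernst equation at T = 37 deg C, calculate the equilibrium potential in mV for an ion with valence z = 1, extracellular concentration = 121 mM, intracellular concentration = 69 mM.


E = (RT/(zF)) * ln(C_out/C_in)
T = 37 + 273.15 = 310.15 K
E = (8.314 * 310.15 / (1 * 96485)) * ln(121/69)
E = 15.01 mV


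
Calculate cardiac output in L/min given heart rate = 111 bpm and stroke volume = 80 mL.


CO = HR * SV
CO = 111 * 80 / 1000
CO = 8.88 L/min


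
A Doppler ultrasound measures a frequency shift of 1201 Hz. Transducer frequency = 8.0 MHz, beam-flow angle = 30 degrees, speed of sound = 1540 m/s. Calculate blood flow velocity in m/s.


v = fd * c / (2 * f0 * cos(theta))
v = 1201 * 1540 / (2 * 8.0000e+06 * cos(30))
v = 0.1335 m/s


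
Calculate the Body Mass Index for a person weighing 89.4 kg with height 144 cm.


BMI = weight / height^2
height = 144 cm = 1.44 m
BMI = 89.4 / 1.44^2
BMI = 43.11 kg/m^2


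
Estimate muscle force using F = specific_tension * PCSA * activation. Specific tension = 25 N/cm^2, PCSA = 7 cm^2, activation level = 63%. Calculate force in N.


F = sigma * PCSA * activation
F = 25 * 7 * 0.63
F = 110.2 N


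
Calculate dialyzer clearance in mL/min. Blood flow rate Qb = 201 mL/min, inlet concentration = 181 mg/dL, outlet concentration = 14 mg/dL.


K = Qb * (Cb_in - Cb_out) / Cb_in
K = 201 * (181 - 14) / 181
K = 185.5 mL/min


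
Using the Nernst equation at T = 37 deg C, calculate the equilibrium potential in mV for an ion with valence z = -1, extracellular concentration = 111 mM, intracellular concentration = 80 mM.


E = (RT/(zF)) * ln(C_out/C_in)
T = 37 + 273.15 = 310.15 K
E = (8.314 * 310.15 / (-1 * 96485)) * ln(111/80)
E = -8.753 mV


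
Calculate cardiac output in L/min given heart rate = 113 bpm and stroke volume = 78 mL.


CO = HR * SV
CO = 113 * 78 / 1000
CO = 8.814 L/min


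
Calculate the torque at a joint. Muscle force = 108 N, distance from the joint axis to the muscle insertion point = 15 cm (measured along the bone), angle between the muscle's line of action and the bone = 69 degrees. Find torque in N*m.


Torque = F * d * sin(theta)   (moment arm = d*sin(theta))
d = 15 cm = 0.15 m
Torque = 108 * 0.15 * sin(69)
Torque = 15.12 N*m


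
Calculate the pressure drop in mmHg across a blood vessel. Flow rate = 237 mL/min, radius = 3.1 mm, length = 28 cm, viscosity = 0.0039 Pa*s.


dP = 8*mu*L*Q / (pi*r^4)
Q = 237 mL/min = 3.95e-06 m^3/s
dP = 118.936 Pa = 118.936 / 133.322 mmHg = 0.8921 mmHg


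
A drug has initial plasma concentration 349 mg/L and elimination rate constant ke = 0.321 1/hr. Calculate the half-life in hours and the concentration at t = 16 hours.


t_half = ln(2) / ke = 0.693147 / 0.321 = 2.159 hr
C(t) = C0 * exp(-ke*t) = 349 * exp(-0.321*16)
C(16) = 2.053 mg/L


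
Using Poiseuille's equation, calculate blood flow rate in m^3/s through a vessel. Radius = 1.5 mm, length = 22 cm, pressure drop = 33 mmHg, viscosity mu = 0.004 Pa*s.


Q = pi*r^4*dP / (8*mu*L)
r = 0.0015 m, L = 0.22 m
dP = 33 mmHg = 4399.626 Pa
Q = 9.9394e-06 m^3/s


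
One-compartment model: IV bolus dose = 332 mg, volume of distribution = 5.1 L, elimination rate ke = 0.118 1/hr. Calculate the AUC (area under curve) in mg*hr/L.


C0 = Dose/Vd = 332/5.1 = 65.098 mg/L
AUC = C0/ke = 65.098/0.118
AUC = 551.7 mg*hr/L


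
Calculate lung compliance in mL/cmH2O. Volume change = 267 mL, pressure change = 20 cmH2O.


C = dV / dP
C = 267 / 20
C = 13.35 mL/cmH2O


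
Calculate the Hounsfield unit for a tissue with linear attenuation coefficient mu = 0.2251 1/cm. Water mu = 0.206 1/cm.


HU = ((mu_tissue - mu_water) / mu_water) * 1000
HU = ((0.2251 - 0.206) / 0.206) * 1000
HU = 92.72


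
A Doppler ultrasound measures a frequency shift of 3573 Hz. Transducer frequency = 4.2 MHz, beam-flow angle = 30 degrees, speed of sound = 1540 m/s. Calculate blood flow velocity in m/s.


v = fd * c / (2 * f0 * cos(theta))
v = 3573 * 1540 / (2 * 4.2000e+06 * cos(30))
v = 0.7564 m/s


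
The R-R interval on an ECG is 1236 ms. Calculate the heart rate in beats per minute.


HR = 60 / RR_interval(s)
RR = 1236 ms = 1.236 s
HR = 60 / 1.236 = 48.54 bpm


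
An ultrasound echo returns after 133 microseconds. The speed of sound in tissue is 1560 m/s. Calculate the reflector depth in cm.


depth = c * t / 2
t = 133 us = 1.3300e-04 s
depth = 1560 * 1.3300e-04 / 2
depth = 0.10374 m = 10.374 cm


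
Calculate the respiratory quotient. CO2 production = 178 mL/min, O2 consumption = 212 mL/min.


RQ = VCO2 / VO2
RQ = 178 / 212
RQ = 0.8396


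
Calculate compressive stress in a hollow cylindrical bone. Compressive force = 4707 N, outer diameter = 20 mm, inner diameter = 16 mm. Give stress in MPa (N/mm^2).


A = pi*(r_o^2 - r_i^2)
r_o = 10 mm, r_i = 8 mm
A = 113.097 mm^2
sigma = F/A = 4707 / 113.097
sigma = 41.62 MPa


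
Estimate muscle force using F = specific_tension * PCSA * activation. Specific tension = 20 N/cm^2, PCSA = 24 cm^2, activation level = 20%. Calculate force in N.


F = sigma * PCSA * activation
F = 20 * 24 * 0.2
F = 96 N


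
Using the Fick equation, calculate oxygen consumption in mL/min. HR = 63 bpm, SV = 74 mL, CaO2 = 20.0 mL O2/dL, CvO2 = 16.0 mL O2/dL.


CO = HR*SV = 63*74/1000 = 4.662 L/min
a-v O2 diff = 20.0 - 16.0 = 4 mL/dL
VO2 = CO * (CaO2-CvO2) * 10 dL/L
VO2 = 4.662 * 4 * 10
VO2 = 186.5 mL/min


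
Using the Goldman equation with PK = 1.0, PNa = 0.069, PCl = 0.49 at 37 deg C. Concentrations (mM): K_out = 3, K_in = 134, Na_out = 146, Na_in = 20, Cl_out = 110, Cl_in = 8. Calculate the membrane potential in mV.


Vm = (RT/F)*ln((PK*Ko + PNa*Nao + PCl*Cli)/(PK*Ki + PNa*Nai + PCl*Clo))
Numer = 16.994, Denom = 189.28
Vm = -64.42 mV


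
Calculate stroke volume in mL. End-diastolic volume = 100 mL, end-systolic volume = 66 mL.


SV = EDV - ESV
SV = 100 - 66
SV = 34 mL


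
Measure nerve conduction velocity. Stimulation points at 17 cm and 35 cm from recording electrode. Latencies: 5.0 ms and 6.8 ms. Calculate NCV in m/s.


Distance = (35 - 17) / 100 = 0.18 m
dt = (6.8 - 5.0) / 1000 = 0.0018 s
NCV = dist / dt = 100 m/s


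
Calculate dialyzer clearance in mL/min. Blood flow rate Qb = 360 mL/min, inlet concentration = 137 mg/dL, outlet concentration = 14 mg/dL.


K = Qb * (Cb_in - Cb_out) / Cb_in
K = 360 * (137 - 14) / 137
K = 323.2 mL/min


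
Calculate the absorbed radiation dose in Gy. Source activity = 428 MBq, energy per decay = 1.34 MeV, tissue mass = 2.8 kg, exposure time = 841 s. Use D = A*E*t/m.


A = 428 MBq = 4.2800e+08 Bq
E = 1.34 MeV = 2.14668e-13 J
D = A*E*t/m = 4.2800e+08*2.14668e-13*841/2.8
D = 0.0276 Gy


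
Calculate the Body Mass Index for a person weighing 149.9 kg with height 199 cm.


BMI = weight / height^2
height = 199 cm = 1.99 m
BMI = 149.9 / 1.99^2
BMI = 37.85 kg/m^2


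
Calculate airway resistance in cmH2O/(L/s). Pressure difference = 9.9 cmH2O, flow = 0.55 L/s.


R = dP / flow
R = 9.9 / 0.55
R = 18 cmH2O/(L/s)


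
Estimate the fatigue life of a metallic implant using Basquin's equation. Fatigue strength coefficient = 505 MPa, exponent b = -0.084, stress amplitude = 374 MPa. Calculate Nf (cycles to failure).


sigma_a = sigma_f' * (2Nf)^b
2Nf = (sigma_a/sigma_f')^(1/b)
2Nf = (374/505)^(1/-0.084)
2Nf = 35.695739
Nf = 17.85


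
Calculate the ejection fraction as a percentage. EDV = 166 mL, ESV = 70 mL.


SV = EDV - ESV = 166 - 70 = 96 mL
EF = SV/EDV * 100 = 96/166 * 100
EF = 57.83%


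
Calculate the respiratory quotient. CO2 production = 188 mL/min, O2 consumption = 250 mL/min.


RQ = VCO2 / VO2
RQ = 188 / 250
RQ = 0.752


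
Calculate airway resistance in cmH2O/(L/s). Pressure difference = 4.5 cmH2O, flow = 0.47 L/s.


R = dP / flow
R = 4.5 / 0.47
R = 9.574 cmH2O/(L/s)


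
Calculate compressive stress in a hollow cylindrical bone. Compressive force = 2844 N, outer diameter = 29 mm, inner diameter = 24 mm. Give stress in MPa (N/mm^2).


A = pi*(r_o^2 - r_i^2)
r_o = 14.5 mm, r_i = 12 mm
A = 208.131 mm^2
sigma = F/A = 2844 / 208.131
sigma = 13.66 MPa


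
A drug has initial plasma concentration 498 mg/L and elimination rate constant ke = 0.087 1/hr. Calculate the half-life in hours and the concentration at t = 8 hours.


t_half = ln(2) / ke = 0.693147 / 0.087 = 7.967 hr
C(t) = C0 * exp(-ke*t) = 498 * exp(-0.087*8)
C(8) = 248.3 mg/L


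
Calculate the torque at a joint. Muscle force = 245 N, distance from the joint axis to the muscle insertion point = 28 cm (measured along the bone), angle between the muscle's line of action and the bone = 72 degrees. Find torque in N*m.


Torque = F * d * sin(theta)   (moment arm = d*sin(theta))
d = 28 cm = 0.28 m
Torque = 245 * 0.28 * sin(72)
Torque = 65.24 N*m


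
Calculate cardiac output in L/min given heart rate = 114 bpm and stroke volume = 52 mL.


CO = HR * SV
CO = 114 * 52 / 1000
CO = 5.928 L/min


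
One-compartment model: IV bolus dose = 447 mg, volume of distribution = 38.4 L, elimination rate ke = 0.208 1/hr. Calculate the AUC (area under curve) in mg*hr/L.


C0 = Dose/Vd = 447/38.4 = 11.6406 mg/L
AUC = C0/ke = 11.6406/0.208
AUC = 55.96 mg*hr/L


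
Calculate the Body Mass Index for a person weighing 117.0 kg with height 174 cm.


BMI = weight / height^2
height = 174 cm = 1.74 m
BMI = 117.0 / 1.74^2
BMI = 38.64 kg/m^2


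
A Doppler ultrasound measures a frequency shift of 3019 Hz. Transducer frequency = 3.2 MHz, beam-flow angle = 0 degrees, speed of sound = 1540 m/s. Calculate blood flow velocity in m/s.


v = fd * c / (2 * f0 * cos(theta))
v = 3019 * 1540 / (2 * 3.2000e+06 * cos(0))
v = 0.7264 m/s


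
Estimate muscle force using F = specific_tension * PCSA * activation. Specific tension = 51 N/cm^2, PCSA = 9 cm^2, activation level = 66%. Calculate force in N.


F = sigma * PCSA * activation
F = 51 * 9 * 0.66
F = 302.9 N


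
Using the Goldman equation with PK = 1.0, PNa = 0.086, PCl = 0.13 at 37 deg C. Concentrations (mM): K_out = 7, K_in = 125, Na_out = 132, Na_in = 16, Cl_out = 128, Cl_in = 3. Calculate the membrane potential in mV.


Vm = (RT/F)*ln((PK*Ko + PNa*Nao + PCl*Cli)/(PK*Ki + PNa*Nai + PCl*Clo))
Numer = 18.742, Denom = 143.016
Vm = -54.31 mV


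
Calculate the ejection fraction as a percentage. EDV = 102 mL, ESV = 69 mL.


SV = EDV - ESV = 102 - 69 = 33 mL
EF = SV/EDV * 100 = 33/102 * 100
EF = 32.35%


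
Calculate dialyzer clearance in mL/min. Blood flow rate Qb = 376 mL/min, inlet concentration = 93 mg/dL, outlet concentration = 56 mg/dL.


K = Qb * (Cb_in - Cb_out) / Cb_in
K = 376 * (93 - 56) / 93
K = 149.6 mL/min


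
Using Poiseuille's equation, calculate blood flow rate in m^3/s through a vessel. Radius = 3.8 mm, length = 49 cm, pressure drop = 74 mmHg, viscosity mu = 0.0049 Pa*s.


Q = pi*r^4*dP / (8*mu*L)
r = 0.0038 m, L = 0.49 m
dP = 74 mmHg = 9865.828 Pa
Q = 3.3646e-04 m^3/s


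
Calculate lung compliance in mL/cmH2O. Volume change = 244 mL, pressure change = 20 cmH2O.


C = dV / dP
C = 244 / 20
C = 12.2 mL/cmH2O


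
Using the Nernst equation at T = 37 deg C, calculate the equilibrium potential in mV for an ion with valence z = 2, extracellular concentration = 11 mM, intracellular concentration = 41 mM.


E = (RT/(zF)) * ln(C_out/C_in)
T = 37 + 273.15 = 310.15 K
E = (8.314 * 310.15 / (2 * 96485)) * ln(11/41)
E = -17.58 mV


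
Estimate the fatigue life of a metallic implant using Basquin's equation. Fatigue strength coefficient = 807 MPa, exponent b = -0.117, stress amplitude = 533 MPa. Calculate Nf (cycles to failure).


sigma_a = sigma_f' * (2Nf)^b
2Nf = (sigma_a/sigma_f')^(1/b)
2Nf = (533/807)^(1/-0.117)
2Nf = 34.650714
Nf = 17.33


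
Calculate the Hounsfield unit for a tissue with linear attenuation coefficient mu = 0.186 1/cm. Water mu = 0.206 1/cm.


HU = ((mu_tissue - mu_water) / mu_water) * 1000
HU = ((0.186 - 0.206) / 0.206) * 1000
HU = -97.09


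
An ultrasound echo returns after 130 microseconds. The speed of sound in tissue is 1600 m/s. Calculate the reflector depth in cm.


depth = c * t / 2
t = 130 us = 1.3000e-04 s
depth = 1600 * 1.3000e-04 / 2
depth = 0.104 m = 10.4 cm


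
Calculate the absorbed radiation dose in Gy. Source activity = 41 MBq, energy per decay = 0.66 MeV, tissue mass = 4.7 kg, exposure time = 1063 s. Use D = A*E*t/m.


A = 41 MBq = 4.1000e+07 Bq
E = 0.66 MeV = 1.05732e-13 J
D = A*E*t/m = 4.1000e+07*1.05732e-13*1063/4.7
D = 9.8045e-04 Gy


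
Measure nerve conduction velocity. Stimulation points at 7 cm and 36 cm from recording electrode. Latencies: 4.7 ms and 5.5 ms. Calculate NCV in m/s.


Distance = (36 - 7) / 100 = 0.29 m
dt = (5.5 - 4.7) / 1000 = 8.0000e-04 s
NCV = dist / dt = 362.5 m/s


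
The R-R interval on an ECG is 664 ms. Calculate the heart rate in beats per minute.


HR = 60 / RR_interval(s)
RR = 664 ms = 0.664 s
HR = 60 / 0.664 = 90.36 bpm


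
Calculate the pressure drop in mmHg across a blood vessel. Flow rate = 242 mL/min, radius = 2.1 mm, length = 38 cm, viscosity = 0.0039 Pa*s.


dP = 8*mu*L*Q / (pi*r^4)
Q = 242 mL/min = 4.03333e-06 m^3/s
dP = 782.663 Pa = 782.663 / 133.322 mmHg = 5.87 mmHg


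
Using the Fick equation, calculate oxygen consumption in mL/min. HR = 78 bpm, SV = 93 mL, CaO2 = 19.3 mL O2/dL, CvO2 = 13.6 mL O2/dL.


CO = HR*SV = 78*93/1000 = 7.254 L/min
a-v O2 diff = 19.3 - 13.6 = 5.7 mL/dL
VO2 = CO * (CaO2-CvO2) * 10 dL/L
VO2 = 7.254 * 5.7 * 10
VO2 = 413.5 mL/min


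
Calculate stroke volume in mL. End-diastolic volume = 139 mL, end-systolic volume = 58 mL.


SV = EDV - ESV
SV = 139 - 58
SV = 81 mL


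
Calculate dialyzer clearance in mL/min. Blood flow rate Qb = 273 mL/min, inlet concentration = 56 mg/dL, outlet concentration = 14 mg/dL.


K = Qb * (Cb_in - Cb_out) / Cb_in
K = 273 * (56 - 14) / 56
K = 204.8 mL/min


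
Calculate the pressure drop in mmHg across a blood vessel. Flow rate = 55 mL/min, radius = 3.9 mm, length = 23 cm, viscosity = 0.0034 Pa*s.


dP = 8*mu*L*Q / (pi*r^4)
Q = 55 mL/min = 9.16667e-07 m^3/s
dP = 7.89042 Pa = 7.89042 / 133.322 mmHg = 0.05918 mmHg


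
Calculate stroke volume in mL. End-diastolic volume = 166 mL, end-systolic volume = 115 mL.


SV = EDV - ESV
SV = 166 - 115
SV = 51 mL


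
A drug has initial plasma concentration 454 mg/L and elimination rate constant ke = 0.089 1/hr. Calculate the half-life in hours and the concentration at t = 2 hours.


t_half = ln(2) / ke = 0.693147 / 0.089 = 7.788 hr
C(t) = C0 * exp(-ke*t) = 454 * exp(-0.089*2)
C(2) = 380 mg/L


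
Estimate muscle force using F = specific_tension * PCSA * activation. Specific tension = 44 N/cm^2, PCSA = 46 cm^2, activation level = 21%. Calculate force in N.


F = sigma * PCSA * activation
F = 44 * 46 * 0.21
F = 425 N


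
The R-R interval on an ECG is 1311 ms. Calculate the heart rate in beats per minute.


HR = 60 / RR_interval(s)
RR = 1311 ms = 1.311 s
HR = 60 / 1.311 = 45.77 bpm


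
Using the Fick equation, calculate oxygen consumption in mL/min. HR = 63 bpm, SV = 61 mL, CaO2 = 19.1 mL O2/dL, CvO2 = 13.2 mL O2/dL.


CO = HR*SV = 63*61/1000 = 3.843 L/min
a-v O2 diff = 19.1 - 13.2 = 5.9 mL/dL
VO2 = CO * (CaO2-CvO2) * 10 dL/L
VO2 = 3.843 * 5.9 * 10
VO2 = 226.7 mL/min


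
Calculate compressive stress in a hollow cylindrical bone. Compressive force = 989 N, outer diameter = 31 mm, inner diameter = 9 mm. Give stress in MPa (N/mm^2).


A = pi*(r_o^2 - r_i^2)
r_o = 15.5 mm, r_i = 4.5 mm
A = 691.15 mm^2
sigma = F/A = 989 / 691.15
sigma = 1.431 MPa


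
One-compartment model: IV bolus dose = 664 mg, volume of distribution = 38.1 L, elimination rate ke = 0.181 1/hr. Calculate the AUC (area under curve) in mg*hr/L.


C0 = Dose/Vd = 664/38.1 = 17.4278 mg/L
AUC = C0/ke = 17.4278/0.181
AUC = 96.29 mg*hr/L


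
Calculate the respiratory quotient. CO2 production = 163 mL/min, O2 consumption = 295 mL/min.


RQ = VCO2 / VO2
RQ = 163 / 295
RQ = 0.5525


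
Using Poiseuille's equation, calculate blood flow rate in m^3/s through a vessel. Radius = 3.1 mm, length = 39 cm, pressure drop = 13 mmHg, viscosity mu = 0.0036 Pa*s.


Q = pi*r^4*dP / (8*mu*L)
r = 0.0031 m, L = 0.39 m
dP = 13 mmHg = 1733.186 Pa
Q = 4.4770e-05 m^3/s


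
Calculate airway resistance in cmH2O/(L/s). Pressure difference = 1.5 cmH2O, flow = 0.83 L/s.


R = dP / flow
R = 1.5 / 0.83
R = 1.807 cmH2O/(L/s)


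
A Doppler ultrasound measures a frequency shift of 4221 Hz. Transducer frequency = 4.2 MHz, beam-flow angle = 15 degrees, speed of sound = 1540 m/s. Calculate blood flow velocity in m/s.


v = fd * c / (2 * f0 * cos(theta))
v = 4221 * 1540 / (2 * 4.2000e+06 * cos(15))
v = 0.8011 m/s


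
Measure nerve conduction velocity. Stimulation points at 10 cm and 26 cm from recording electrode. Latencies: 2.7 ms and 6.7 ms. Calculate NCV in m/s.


Distance = (26 - 10) / 100 = 0.16 m
dt = (6.7 - 2.7) / 1000 = 0.004 s
NCV = dist / dt = 40 m/s


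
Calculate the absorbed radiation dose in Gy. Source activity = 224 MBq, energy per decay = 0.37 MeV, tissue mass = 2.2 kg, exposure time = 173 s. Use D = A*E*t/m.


A = 224 MBq = 2.2400e+08 Bq
E = 0.37 MeV = 5.9274e-14 J
D = A*E*t/m = 2.2400e+08*5.9274e-14*173/2.2
D = 0.001044 Gy


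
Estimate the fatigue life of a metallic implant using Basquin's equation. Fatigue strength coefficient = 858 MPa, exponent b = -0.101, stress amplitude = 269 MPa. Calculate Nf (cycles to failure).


sigma_a = sigma_f' * (2Nf)^b
2Nf = (sigma_a/sigma_f')^(1/b)
2Nf = (269/858)^(1/-0.101)
2Nf = 97157.275
Nf = 4.858e+04


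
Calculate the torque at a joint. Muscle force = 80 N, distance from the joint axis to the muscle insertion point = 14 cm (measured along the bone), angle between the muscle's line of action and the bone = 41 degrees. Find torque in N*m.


Torque = F * d * sin(theta)   (moment arm = d*sin(theta))
d = 14 cm = 0.14 m
Torque = 80 * 0.14 * sin(41)
Torque = 7.348 N*m


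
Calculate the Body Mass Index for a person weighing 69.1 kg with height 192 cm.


BMI = weight / height^2
height = 192 cm = 1.92 m
BMI = 69.1 / 1.92^2
BMI = 18.74 kg/m^2


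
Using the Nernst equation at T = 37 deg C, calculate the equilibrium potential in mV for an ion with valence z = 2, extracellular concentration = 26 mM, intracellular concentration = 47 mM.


E = (RT/(zF)) * ln(C_out/C_in)
T = 37 + 273.15 = 310.15 K
E = (8.314 * 310.15 / (2 * 96485)) * ln(26/47)
E = -7.911 mV


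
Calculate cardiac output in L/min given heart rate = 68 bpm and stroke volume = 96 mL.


CO = HR * SV
CO = 68 * 96 / 1000
CO = 6.528 L/min


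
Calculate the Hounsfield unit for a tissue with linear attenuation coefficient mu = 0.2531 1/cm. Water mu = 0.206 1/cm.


HU = ((mu_tissue - mu_water) / mu_water) * 1000
HU = ((0.2531 - 0.206) / 0.206) * 1000
HU = 228.6


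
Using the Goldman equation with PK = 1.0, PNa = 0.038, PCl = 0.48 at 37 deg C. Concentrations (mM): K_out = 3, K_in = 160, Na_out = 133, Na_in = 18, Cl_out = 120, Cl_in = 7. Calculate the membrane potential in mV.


Vm = (RT/F)*ln((PK*Ko + PNa*Nao + PCl*Cli)/(PK*Ki + PNa*Nai + PCl*Clo))
Numer = 11.414, Denom = 218.284
Vm = -78.87 mV


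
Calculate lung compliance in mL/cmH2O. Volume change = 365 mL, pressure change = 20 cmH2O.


C = dV / dP
C = 365 / 20
C = 18.25 mL/cmH2O


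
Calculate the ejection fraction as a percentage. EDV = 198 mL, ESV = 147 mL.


SV = EDV - ESV = 198 - 147 = 51 mL
EF = SV/EDV * 100 = 51/198 * 100
EF = 25.76%


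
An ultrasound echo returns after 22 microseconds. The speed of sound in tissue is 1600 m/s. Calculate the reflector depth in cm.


depth = c * t / 2
t = 22 us = 2.2000e-05 s
depth = 1600 * 2.2000e-05 / 2
depth = 0.0176 m = 1.76 cm


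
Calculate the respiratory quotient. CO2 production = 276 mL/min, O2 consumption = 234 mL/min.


RQ = VCO2 / VO2
RQ = 276 / 234
RQ = 1.179


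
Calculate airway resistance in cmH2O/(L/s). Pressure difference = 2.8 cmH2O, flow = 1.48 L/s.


R = dP / flow
R = 2.8 / 1.48
R = 1.892 cmH2O/(L/s)


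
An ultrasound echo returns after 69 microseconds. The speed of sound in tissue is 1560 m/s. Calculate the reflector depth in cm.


depth = c * t / 2
t = 69 us = 6.9000e-05 s
depth = 1560 * 6.9000e-05 / 2
depth = 0.05382 m = 5.382 cm


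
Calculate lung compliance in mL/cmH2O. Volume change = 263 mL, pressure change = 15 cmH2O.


C = dV / dP
C = 263 / 15
C = 17.53 mL/cmH2O


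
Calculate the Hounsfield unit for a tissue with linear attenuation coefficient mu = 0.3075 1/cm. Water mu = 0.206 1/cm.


HU = ((mu_tissue - mu_water) / mu_water) * 1000
HU = ((0.3075 - 0.206) / 0.206) * 1000
HU = 492.7


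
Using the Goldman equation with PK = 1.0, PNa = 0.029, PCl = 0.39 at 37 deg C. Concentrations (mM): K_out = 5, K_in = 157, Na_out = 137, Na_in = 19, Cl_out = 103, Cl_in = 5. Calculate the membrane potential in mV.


Vm = (RT/F)*ln((PK*Ko + PNa*Nao + PCl*Cli)/(PK*Ki + PNa*Nai + PCl*Clo))
Numer = 10.923, Denom = 197.721
Vm = -77.4 mV


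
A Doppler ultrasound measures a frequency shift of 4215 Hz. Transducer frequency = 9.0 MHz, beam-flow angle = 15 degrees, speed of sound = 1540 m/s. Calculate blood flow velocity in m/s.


v = fd * c / (2 * f0 * cos(theta))
v = 4215 * 1540 / (2 * 9.0000e+06 * cos(15))
v = 0.3733 m/s


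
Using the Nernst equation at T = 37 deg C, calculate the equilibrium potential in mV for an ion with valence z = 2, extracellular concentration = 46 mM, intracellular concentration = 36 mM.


E = (RT/(zF)) * ln(C_out/C_in)
T = 37 + 273.15 = 310.15 K
E = (8.314 * 310.15 / (2 * 96485)) * ln(46/36)
E = 3.275 mV


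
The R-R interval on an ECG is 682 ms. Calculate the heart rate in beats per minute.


HR = 60 / RR_interval(s)
RR = 682 ms = 0.682 s
HR = 60 / 0.682 = 87.98 bpm


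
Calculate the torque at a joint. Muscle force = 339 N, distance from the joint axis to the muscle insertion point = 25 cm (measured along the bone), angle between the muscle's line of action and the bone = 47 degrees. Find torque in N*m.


Torque = F * d * sin(theta)   (moment arm = d*sin(theta))
d = 25 cm = 0.25 m
Torque = 339 * 0.25 * sin(47)
Torque = 61.98 N*m


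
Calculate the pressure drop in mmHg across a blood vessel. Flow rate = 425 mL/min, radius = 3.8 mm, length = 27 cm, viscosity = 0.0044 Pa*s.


dP = 8*mu*L*Q / (pi*r^4)
Q = 425 mL/min = 7.08333e-06 m^3/s
dP = 102.768 Pa = 102.768 / 133.322 mmHg = 0.7708 mmHg


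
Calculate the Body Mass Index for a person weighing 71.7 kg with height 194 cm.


BMI = weight / height^2
height = 194 cm = 1.94 m
BMI = 71.7 / 1.94^2
BMI = 19.05 kg/m^2


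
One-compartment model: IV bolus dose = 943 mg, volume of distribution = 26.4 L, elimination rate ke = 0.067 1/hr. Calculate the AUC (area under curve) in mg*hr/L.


C0 = Dose/Vd = 943/26.4 = 35.7197 mg/L
AUC = C0/ke = 35.7197/0.067
AUC = 533.1 mg*hr/L


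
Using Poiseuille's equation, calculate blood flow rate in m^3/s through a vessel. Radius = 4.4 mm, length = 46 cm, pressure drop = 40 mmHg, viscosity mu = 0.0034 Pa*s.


Q = pi*r^4*dP / (8*mu*L)
r = 0.0044 m, L = 0.46 m
dP = 40 mmHg = 5332.88 Pa
Q = 5.0188e-04 m^3/s


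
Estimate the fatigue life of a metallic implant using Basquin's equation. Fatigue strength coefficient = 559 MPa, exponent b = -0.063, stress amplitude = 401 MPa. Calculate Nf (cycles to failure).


sigma_a = sigma_f' * (2Nf)^b
2Nf = (sigma_a/sigma_f')^(1/b)
2Nf = (401/559)^(1/-0.063)
2Nf = 194.96618
Nf = 97.48


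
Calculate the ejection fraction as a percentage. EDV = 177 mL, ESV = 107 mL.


SV = EDV - ESV = 177 - 107 = 70 mL
EF = SV/EDV * 100 = 70/177 * 100
EF = 39.55%


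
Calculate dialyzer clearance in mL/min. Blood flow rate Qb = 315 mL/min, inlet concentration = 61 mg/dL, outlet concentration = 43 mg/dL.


K = Qb * (Cb_in - Cb_out) / Cb_in
K = 315 * (61 - 43) / 61
K = 92.95 mL/min


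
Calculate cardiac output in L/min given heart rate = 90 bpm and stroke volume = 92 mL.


CO = HR * SV
CO = 90 * 92 / 1000
CO = 8.28 L/min


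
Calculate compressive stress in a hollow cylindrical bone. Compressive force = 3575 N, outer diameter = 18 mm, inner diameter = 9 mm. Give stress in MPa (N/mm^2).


A = pi*(r_o^2 - r_i^2)
r_o = 9 mm, r_i = 4.5 mm
A = 190.852 mm^2
sigma = F/A = 3575 / 190.852
sigma = 18.73 MPa


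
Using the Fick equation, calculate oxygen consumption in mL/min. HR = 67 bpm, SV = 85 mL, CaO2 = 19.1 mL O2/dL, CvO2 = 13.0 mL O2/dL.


CO = HR*SV = 67*85/1000 = 5.695 L/min
a-v O2 diff = 19.1 - 13.0 = 6.1 mL/dL
VO2 = CO * (CaO2-CvO2) * 10 dL/L
VO2 = 5.695 * 6.1 * 10
VO2 = 347.4 mL/min


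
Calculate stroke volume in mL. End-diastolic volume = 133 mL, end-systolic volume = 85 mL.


SV = EDV - ESV
SV = 133 - 85
SV = 48 mL


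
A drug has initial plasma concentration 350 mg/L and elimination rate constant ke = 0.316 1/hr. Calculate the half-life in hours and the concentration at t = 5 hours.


t_half = ln(2) / ke = 0.693147 / 0.316 = 2.194 hr
C(t) = C0 * exp(-ke*t) = 350 * exp(-0.316*5)
C(5) = 72.09 mg/L


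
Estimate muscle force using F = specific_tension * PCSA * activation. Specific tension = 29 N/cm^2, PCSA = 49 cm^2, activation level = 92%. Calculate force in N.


F = sigma * PCSA * activation
F = 29 * 49 * 0.92
F = 1307 N


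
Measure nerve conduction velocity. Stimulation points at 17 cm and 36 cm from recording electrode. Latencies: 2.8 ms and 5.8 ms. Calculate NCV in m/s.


Distance = (36 - 17) / 100 = 0.19 m
dt = (5.8 - 2.8) / 1000 = 0.003 s
NCV = dist / dt = 63.33 m/s


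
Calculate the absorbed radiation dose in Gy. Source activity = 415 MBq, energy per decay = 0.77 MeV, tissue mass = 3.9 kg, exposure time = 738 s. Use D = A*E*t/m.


A = 415 MBq = 4.1500e+08 Bq
E = 0.77 MeV = 1.23354e-13 J
D = A*E*t/m = 4.1500e+08*1.23354e-13*738/3.9
D = 0.009687 Gy


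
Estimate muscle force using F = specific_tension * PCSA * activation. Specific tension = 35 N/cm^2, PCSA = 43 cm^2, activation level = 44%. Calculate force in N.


F = sigma * PCSA * activation
F = 35 * 43 * 0.44
F = 662.2 N


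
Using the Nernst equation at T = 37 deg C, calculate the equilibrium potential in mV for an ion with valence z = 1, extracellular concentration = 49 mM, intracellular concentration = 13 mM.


E = (RT/(zF)) * ln(C_out/C_in)
T = 37 + 273.15 = 310.15 K
E = (8.314 * 310.15 / (1 * 96485)) * ln(49/13)
E = 35.46 mV


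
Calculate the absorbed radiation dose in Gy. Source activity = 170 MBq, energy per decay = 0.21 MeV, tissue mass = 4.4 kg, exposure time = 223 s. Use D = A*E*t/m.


A = 170 MBq = 1.7000e+08 Bq
E = 0.21 MeV = 3.3642e-14 J
D = A*E*t/m = 1.7000e+08*3.3642e-14*223/4.4
D = 2.8986e-04 Gy


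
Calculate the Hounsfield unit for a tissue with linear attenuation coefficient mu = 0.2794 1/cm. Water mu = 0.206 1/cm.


HU = ((mu_tissue - mu_water) / mu_water) * 1000
HU = ((0.2794 - 0.206) / 0.206) * 1000
HU = 356.3


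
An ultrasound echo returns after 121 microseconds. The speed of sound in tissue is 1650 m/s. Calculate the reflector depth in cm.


depth = c * t / 2
t = 121 us = 1.2100e-04 s
depth = 1650 * 1.2100e-04 / 2
depth = 0.099825 m = 9.9825 cm


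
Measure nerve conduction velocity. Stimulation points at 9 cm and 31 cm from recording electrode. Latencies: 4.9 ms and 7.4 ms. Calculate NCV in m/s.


Distance = (31 - 9) / 100 = 0.22 m
dt = (7.4 - 4.9) / 1000 = 0.0025 s
NCV = dist / dt = 88 m/s


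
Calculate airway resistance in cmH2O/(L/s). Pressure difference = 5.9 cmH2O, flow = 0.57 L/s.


R = dP / flow
R = 5.9 / 0.57
R = 10.35 cmH2O/(L/s)


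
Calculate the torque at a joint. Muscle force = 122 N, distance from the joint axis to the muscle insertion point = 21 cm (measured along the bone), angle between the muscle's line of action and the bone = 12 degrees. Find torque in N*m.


Torque = F * d * sin(theta)   (moment arm = d*sin(theta))
d = 21 cm = 0.21 m
Torque = 122 * 0.21 * sin(12)
Torque = 5.327 N*m


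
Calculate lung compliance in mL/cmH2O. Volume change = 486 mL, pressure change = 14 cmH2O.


C = dV / dP
C = 486 / 14
C = 34.71 mL/cmH2O


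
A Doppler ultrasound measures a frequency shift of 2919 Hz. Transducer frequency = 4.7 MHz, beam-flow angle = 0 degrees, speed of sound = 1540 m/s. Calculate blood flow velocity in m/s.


v = fd * c / (2 * f0 * cos(theta))
v = 2919 * 1540 / (2 * 4.7000e+06 * cos(0))
v = 0.4782 m/s


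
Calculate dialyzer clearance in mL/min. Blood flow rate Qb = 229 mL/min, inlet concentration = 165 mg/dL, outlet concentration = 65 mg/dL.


K = Qb * (Cb_in - Cb_out) / Cb_in
K = 229 * (165 - 65) / 165
K = 138.8 mL/min


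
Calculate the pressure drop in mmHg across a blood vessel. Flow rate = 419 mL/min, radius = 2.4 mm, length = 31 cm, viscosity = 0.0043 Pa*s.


dP = 8*mu*L*Q / (pi*r^4)
Q = 419 mL/min = 6.98333e-06 m^3/s
dP = 714.476 Pa = 714.476 / 133.322 mmHg = 5.359 mmHg


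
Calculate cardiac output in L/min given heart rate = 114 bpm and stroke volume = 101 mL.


CO = HR * SV
CO = 114 * 101 / 1000
CO = 11.51 L/min


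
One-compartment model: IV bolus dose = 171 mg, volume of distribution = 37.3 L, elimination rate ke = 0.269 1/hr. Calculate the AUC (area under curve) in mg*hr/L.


C0 = Dose/Vd = 171/37.3 = 4.58445 mg/L
AUC = C0/ke = 4.58445/0.269
AUC = 17.04 mg*hr/L


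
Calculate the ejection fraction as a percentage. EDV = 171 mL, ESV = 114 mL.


SV = EDV - ESV = 171 - 114 = 57 mL
EF = SV/EDV * 100 = 57/171 * 100
EF = 33.33%


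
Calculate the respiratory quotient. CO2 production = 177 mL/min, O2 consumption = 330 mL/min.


RQ = VCO2 / VO2
RQ = 177 / 330
RQ = 0.5364


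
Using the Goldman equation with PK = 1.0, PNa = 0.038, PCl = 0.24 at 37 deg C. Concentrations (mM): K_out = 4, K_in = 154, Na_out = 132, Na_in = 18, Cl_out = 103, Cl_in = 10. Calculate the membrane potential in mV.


Vm = (RT/F)*ln((PK*Ko + PNa*Nao + PCl*Cli)/(PK*Ki + PNa*Nai + PCl*Clo))
Numer = 11.416, Denom = 179.404
Vm = -73.62 mV


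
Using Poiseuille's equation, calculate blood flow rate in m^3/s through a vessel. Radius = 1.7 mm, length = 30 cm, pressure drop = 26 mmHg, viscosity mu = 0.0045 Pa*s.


Q = pi*r^4*dP / (8*mu*L)
r = 0.0017 m, L = 0.3 m
dP = 26 mmHg = 3466.372 Pa
Q = 8.4216e-06 m^3/s


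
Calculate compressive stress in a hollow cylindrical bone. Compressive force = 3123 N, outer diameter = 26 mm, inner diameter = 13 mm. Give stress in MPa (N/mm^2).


A = pi*(r_o^2 - r_i^2)
r_o = 13 mm, r_i = 6.5 mm
A = 398.197 mm^2
sigma = F/A = 3123 / 398.197
sigma = 7.843 MPa


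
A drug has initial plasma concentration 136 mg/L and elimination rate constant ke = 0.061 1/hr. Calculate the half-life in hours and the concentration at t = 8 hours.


t_half = ln(2) / ke = 0.693147 / 0.061 = 11.36 hr
C(t) = C0 * exp(-ke*t) = 136 * exp(-0.061*8)
C(8) = 83.48 mg/L


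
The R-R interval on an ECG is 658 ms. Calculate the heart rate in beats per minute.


HR = 60 / RR_interval(s)
RR = 658 ms = 0.658 s
HR = 60 / 0.658 = 91.19 bpm


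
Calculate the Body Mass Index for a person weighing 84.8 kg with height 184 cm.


BMI = weight / height^2
height = 184 cm = 1.84 m
BMI = 84.8 / 1.84^2
BMI = 25.05 kg/m^2


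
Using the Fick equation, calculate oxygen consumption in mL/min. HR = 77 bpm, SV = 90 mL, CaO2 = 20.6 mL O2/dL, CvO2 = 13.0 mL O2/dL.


CO = HR*SV = 77*90/1000 = 6.93 L/min
a-v O2 diff = 20.6 - 13.0 = 7.6 mL/dL
VO2 = CO * (CaO2-CvO2) * 10 dL/L
VO2 = 6.93 * 7.6 * 10
VO2 = 526.7 mL/min


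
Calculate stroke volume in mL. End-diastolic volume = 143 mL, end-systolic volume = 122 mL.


SV = EDV - ESV
SV = 143 - 122
SV = 21 mL


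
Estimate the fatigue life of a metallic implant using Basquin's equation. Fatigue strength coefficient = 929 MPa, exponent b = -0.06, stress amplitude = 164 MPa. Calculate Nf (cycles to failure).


sigma_a = sigma_f' * (2Nf)^b
2Nf = (sigma_a/sigma_f')^(1/b)
2Nf = (164/929)^(1/-0.06)
2Nf = 3.5716133e+12
Nf = 1.7858e+12


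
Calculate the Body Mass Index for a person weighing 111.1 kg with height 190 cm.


BMI = weight / height^2
height = 190 cm = 1.9 m
BMI = 111.1 / 1.9^2
BMI = 30.78 kg/m^2


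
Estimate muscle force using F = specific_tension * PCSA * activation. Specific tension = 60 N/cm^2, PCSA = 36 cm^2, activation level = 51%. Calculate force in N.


F = sigma * PCSA * activation
F = 60 * 36 * 0.51
F = 1102 N


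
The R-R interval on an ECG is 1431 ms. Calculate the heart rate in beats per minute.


HR = 60 / RR_interval(s)
RR = 1431 ms = 1.431 s
HR = 60 / 1.431 = 41.93 bpm


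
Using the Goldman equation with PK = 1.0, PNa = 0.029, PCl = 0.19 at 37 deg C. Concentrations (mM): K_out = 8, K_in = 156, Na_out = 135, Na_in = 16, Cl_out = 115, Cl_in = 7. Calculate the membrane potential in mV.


Vm = (RT/F)*ln((PK*Ko + PNa*Nao + PCl*Cli)/(PK*Ki + PNa*Nai + PCl*Clo))
Numer = 13.245, Denom = 178.314
Vm = -69.48 mV


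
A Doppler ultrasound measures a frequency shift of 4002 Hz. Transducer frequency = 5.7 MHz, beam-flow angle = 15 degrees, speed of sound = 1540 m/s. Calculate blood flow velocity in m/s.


v = fd * c / (2 * f0 * cos(theta))
v = 4002 * 1540 / (2 * 5.7000e+06 * cos(15))
v = 0.5597 m/s


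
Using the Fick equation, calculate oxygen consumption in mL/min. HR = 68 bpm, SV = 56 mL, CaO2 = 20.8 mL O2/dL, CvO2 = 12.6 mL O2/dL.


CO = HR*SV = 68*56/1000 = 3.808 L/min
a-v O2 diff = 20.8 - 12.6 = 8.2 mL/dL
VO2 = CO * (CaO2-CvO2) * 10 dL/L
VO2 = 3.808 * 8.2 * 10
VO2 = 312.3 mL/min


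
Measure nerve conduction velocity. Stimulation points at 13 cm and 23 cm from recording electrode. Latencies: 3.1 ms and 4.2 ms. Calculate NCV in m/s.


Distance = (23 - 13) / 100 = 0.1 m
dt = (4.2 - 3.1) / 1000 = 0.0011 s
NCV = dist / dt = 90.91 m/s


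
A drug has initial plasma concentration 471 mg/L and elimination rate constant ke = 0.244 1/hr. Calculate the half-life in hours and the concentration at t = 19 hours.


t_half = ln(2) / ke = 0.693147 / 0.244 = 2.841 hr
C(t) = C0 * exp(-ke*t) = 471 * exp(-0.244*19)
C(19) = 4.567 mg/L


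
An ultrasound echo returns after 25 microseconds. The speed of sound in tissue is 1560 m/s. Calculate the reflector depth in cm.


depth = c * t / 2
t = 25 us = 2.5000e-05 s
depth = 1560 * 2.5000e-05 / 2
depth = 0.0195 m = 1.95 cm


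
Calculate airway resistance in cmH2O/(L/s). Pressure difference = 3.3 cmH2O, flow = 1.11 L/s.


R = dP / flow
R = 3.3 / 1.11
R = 2.973 cmH2O/(L/s)


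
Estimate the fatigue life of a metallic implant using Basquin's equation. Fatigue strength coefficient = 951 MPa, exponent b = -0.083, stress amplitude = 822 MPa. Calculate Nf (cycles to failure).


sigma_a = sigma_f' * (2Nf)^b
2Nf = (sigma_a/sigma_f')^(1/b)
2Nf = (822/951)^(1/-0.083)
2Nf = 5.7910247
Nf = 2.896


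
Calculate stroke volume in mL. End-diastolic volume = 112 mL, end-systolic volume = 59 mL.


SV = EDV - ESV
SV = 112 - 59
SV = 53 mL


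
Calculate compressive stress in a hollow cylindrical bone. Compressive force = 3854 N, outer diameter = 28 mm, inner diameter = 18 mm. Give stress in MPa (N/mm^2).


A = pi*(r_o^2 - r_i^2)
r_o = 14 mm, r_i = 9 mm
A = 361.283 mm^2
sigma = F/A = 3854 / 361.283
sigma = 10.67 MPa


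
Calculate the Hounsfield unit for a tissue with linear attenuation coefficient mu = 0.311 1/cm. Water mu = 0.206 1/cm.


HU = ((mu_tissue - mu_water) / mu_water) * 1000
HU = ((0.311 - 0.206) / 0.206) * 1000
HU = 509.7


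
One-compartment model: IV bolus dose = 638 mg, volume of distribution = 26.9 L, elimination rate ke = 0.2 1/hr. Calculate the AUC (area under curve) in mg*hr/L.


C0 = Dose/Vd = 638/26.9 = 23.7175 mg/L
AUC = C0/ke = 23.7175/0.2
AUC = 118.6 mg*hr/L


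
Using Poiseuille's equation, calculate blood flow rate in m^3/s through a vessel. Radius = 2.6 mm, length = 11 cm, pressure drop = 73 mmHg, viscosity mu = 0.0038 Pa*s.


Q = pi*r^4*dP / (8*mu*L)
r = 0.0026 m, L = 0.11 m
dP = 73 mmHg = 9732.506 Pa
Q = 4.1783e-04 m^3/s
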